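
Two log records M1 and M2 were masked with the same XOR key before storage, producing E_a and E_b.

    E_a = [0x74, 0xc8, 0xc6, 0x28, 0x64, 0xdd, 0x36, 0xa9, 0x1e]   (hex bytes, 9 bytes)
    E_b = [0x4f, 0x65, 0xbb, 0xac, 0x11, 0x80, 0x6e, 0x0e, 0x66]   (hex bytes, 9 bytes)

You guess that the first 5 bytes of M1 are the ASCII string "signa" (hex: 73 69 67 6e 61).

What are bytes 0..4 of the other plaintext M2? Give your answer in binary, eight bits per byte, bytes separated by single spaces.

First, E_a ⊕ E_b = (M1 ⊕ K) ⊕ (M2 ⊕ K) = M1 ⊕ M2, so the key drops out. Then M2 = (M1 ⊕ M2) ⊕ M1 over the first 5 bytes.
byte 0: (74 ^ 4f) ^ 73 = 3b ^ 73 = 48
byte 1: (c8 ^ 65) ^ 69 = ad ^ 69 = c4
byte 2: (c6 ^ bb) ^ 67 = 7d ^ 67 = 1a
byte 3: (28 ^ ac) ^ 6e = 84 ^ 6e = ea
byte 4: (64 ^ 11) ^ 61 = 75 ^ 61 = 14

01001000 11000100 00011010 11101010 00010100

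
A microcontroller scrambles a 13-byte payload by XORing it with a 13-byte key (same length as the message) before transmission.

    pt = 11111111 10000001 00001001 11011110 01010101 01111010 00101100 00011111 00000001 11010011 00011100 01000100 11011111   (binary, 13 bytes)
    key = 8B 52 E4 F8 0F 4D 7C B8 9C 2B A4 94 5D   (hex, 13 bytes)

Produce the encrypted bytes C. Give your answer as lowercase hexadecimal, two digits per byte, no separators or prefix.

74d3ed265a3750a79df8b8d082

byte 0: ff ⊕ 8b = 74
byte 1: 81 ⊕ 52 = d3
byte 2: 09 ⊕ e4 = ed
byte 3: de ⊕ f8 = 26
byte 4: 55 ⊕ 0f = 5a
byte 5: 7a ⊕ 4d = 37
byte 6: 2c ⊕ 7c = 50
byte 7: 1f ⊕ b8 = a7
byte 8: 01 ⊕ 9c = 9d
byte 9: d3 ⊕ 2b = f8
byte 10: 1c ⊕ a4 = b8
byte 11: 44 ⊕ 94 = d0
byte 12: df ⊕ 5d = 82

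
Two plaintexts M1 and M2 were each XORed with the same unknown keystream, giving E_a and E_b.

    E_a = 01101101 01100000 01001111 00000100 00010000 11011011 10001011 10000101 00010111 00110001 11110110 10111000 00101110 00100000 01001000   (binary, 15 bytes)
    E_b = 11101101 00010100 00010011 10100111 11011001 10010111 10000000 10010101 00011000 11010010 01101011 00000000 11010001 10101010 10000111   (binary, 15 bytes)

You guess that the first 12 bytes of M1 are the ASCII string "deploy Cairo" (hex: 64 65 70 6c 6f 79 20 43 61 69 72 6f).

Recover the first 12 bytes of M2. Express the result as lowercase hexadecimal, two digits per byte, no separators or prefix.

First, E_a ⊕ E_b = (M1 ⊕ K) ⊕ (M2 ⊕ K) = M1 ⊕ M2, so the key drops out. Then M2 = (M1 ⊕ M2) ⊕ M1 over the first 12 bytes.
byte 0: (6d ⊕ ed) ⊕ 64 = 80 ⊕ 64 = e4
byte 1: (60 ⊕ 14) ⊕ 65 = 74 ⊕ 65 = 11
byte 2: (4f ⊕ 13) ⊕ 70 = 5c ⊕ 70 = 2c
byte 3: (04 ⊕ a7) ⊕ 6c = a3 ⊕ 6c = cf
byte 4: (10 ⊕ d9) ⊕ 6f = c9 ⊕ 6f = a6
byte 5: (db ⊕ 97) ⊕ 79 = 4c ⊕ 79 = 35
byte 6: (8b ⊕ 80) ⊕ 20 = 0b ⊕ 20 = 2b
byte 7: (85 ⊕ 95) ⊕ 43 = 10 ⊕ 43 = 53
byte 8: (17 ⊕ 18) ⊕ 61 = 0f ⊕ 61 = 6e
byte 9: (31 ⊕ d2) ⊕ 69 = e3 ⊕ 69 = 8a
byte 10: (f6 ⊕ 6b) ⊕ 72 = 9d ⊕ 72 = ef
byte 11: (b8 ⊕ 00) ⊕ 6f = b8 ⊕ 6f = d7

e4112ccfa6352b536e8aefd7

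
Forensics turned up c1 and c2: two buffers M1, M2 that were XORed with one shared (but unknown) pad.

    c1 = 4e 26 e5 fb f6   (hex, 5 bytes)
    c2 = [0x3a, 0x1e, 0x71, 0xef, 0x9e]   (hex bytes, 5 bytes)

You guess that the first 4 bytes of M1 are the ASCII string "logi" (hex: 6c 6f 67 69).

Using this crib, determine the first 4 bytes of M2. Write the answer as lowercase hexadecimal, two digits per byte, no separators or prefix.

First, c1 ⊕ c2 = (M1 ⊕ K) ⊕ (M2 ⊕ K) = M1 ⊕ M2, so the key drops out. Then M2 = (M1 ⊕ M2) ⊕ M1 over the first 4 bytes.
byte 0: (4e XOR 3a) XOR 6c = 74 XOR 6c = 18
byte 1: (26 XOR 1e) XOR 6f = 38 XOR 6f = 57
byte 2: (e5 XOR 71) XOR 67 = 94 XOR 67 = f3
byte 3: (fb XOR ef) XOR 69 = 14 XOR 69 = 7d

1857f37d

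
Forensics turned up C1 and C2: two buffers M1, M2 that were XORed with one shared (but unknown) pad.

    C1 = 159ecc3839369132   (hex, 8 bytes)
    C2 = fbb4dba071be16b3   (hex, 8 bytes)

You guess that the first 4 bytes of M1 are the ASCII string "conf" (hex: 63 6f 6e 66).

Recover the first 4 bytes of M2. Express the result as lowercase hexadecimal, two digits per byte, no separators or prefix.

First, C1 ⊕ C2 = (M1 ⊕ K) ⊕ (M2 ⊕ K) = M1 ⊕ M2, so the key drops out. Then M2 = (M1 ⊕ M2) ⊕ M1 over the first 4 bytes.
byte 0: (15 ⊕ fb) ⊕ 63 = ee ⊕ 63 = 8d
byte 1: (9e ⊕ b4) ⊕ 6f = 2a ⊕ 6f = 45
byte 2: (cc ⊕ db) ⊕ 6e = 17 ⊕ 6e = 79
byte 3: (38 ⊕ a0) ⊕ 66 = 98 ⊕ 66 = fe

8d4579fe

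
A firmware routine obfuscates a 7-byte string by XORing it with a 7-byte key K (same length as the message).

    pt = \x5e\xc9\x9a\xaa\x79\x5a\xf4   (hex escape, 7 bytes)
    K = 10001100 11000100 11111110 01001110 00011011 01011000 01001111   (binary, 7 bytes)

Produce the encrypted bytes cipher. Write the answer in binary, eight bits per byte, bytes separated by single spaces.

byte 0: 5e ⊕ 8c = d2
byte 1: c9 ⊕ c4 = 0d
byte 2: 9a ⊕ fe = 64
byte 3: aa ⊕ 4e = e4
byte 4: 79 ⊕ 1b = 62
byte 5: 5a ⊕ 58 = 02
byte 6: f4 ⊕ 4f = bb

11010010 00001101 01100100 11100100 01100010 00000010 10111011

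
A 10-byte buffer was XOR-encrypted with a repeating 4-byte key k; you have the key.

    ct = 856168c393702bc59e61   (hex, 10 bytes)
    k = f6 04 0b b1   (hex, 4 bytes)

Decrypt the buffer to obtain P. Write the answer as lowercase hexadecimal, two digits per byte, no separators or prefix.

The 4-byte key repeats, so the effective keystream is f6 04 0b b1 f6 04 0b b1 f6 04.
byte 0: 10000101 ⊕ 11110110 = 01110011
byte 1: 01100001 ⊕ 00000100 = 01100101
byte 2: 01101000 ⊕ 00001011 = 01100011
byte 3: 11000011 ⊕ 10110001 = 01110010
byte 4: 10010011 ⊕ 11110110 = 01100101
byte 5: 01110000 ⊕ 00000100 = 01110100
byte 6: 00101011 ⊕ 00001011 = 00100000
byte 7: 11000101 ⊕ 10110001 = 01110100
byte 8: 10011110 ⊕ 11110110 = 01101000
byte 9: 01100001 ⊕ 00000100 = 01100101

73656372657420746865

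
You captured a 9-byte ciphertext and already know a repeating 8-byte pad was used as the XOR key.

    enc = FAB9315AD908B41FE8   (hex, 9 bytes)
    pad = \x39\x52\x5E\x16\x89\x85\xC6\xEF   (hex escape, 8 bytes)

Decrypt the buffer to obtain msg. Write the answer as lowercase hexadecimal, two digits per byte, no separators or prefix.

c3eb6f4c508d72f0d1

The 8-byte key repeats, so the effective keystream is 39 52 5e 16 89 85 c6 ef 39.
byte 0: 11111010 XOR 00111001 = 11000011
byte 1: 10111001 XOR 01010010 = 11101011
byte 2: 00110001 XOR 01011110 = 01101111
byte 3: 01011010 XOR 00010110 = 01001100
byte 4: 11011001 XOR 10001001 = 01010000
byte 5: 00001000 XOR 10000101 = 10001101
byte 6: 10110100 XOR 11000110 = 01110010
byte 7: 00011111 XOR 11101111 = 11110000
byte 8: 11101000 XOR 00111001 = 11010001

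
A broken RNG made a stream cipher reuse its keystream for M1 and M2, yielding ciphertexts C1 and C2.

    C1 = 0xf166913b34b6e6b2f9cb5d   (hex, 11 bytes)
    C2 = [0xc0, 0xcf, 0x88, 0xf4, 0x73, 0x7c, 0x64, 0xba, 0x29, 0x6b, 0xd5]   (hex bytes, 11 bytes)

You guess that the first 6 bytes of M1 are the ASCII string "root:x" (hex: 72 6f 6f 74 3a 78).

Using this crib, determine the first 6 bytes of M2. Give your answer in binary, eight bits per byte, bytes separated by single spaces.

First, C1 ⊕ C2 = (M1 ⊕ K) ⊕ (M2 ⊕ K) = M1 ⊕ M2, so the key drops out. Then M2 = (M1 ⊕ M2) ⊕ M1 over the first 6 bytes.
byte 0: (f1 ^ c0) ^ 72 = 31 ^ 72 = 43
byte 1: (66 ^ cf) ^ 6f = a9 ^ 6f = c6
byte 2: (91 ^ 88) ^ 6f = 19 ^ 6f = 76
byte 3: (3b ^ f4) ^ 74 = cf ^ 74 = bb
byte 4: (34 ^ 73) ^ 3a = 47 ^ 3a = 7d
byte 5: (b6 ^ 7c) ^ 78 = ca ^ 78 = b2

01000011 11000110 01110110 10111011 01111101 10110010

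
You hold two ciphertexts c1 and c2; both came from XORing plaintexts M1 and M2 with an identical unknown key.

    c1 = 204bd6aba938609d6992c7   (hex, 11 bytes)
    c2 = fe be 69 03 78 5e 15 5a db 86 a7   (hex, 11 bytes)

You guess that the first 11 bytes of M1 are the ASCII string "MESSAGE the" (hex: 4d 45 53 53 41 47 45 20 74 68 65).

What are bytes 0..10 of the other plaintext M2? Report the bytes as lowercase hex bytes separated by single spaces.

First, c1 ⊕ c2 = (M1 ⊕ K) ⊕ (M2 ⊕ K) = M1 ⊕ M2, so the key drops out. Then M2 = (M1 ⊕ M2) ⊕ M1 over the first 11 bytes.
byte 0: (20 ^ fe) ^ 4d = de ^ 4d = 93
byte 1: (4b ^ be) ^ 45 = f5 ^ 45 = b0
byte 2: (d6 ^ 69) ^ 53 = bf ^ 53 = ec
byte 3: (ab ^ 03) ^ 53 = a8 ^ 53 = fb
byte 4: (a9 ^ 78) ^ 41 = d1 ^ 41 = 90
byte 5: (38 ^ 5e) ^ 47 = 66 ^ 47 = 21
byte 6: (60 ^ 15) ^ 45 = 75 ^ 45 = 30
byte 7: (9d ^ 5a) ^ 20 = c7 ^ 20 = e7
byte 8: (69 ^ db) ^ 74 = b2 ^ 74 = c6
byte 9: (92 ^ 86) ^ 68 = 14 ^ 68 = 7c
byte 10: (c7 ^ a7) ^ 65 = 60 ^ 65 = 05

93 b0 ec fb 90 21 30 e7 c6 7c 05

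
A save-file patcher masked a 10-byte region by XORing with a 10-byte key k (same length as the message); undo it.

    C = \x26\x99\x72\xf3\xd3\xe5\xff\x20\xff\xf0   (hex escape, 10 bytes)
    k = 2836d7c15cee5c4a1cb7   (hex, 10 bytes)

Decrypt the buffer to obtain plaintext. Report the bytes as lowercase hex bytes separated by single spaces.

26 XOR 28 = 0e
99 XOR 36 = af
72 XOR d7 = a5
f3 XOR c1 = 32
d3 XOR 5c = 8f
e5 XOR ee = 0b
ff XOR 5c = a3
20 XOR 4a = 6a
ff XOR 1c = e3
f0 XOR b7 = 47

0e af a5 32 8f 0b a3 6a e3 47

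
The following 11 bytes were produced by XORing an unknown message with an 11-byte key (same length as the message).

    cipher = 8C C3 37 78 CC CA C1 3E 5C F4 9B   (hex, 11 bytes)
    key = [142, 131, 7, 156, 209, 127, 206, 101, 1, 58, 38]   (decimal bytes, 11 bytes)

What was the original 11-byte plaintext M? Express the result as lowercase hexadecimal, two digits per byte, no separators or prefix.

8c XOR 8e = 02
c3 XOR 83 = 40
37 XOR 07 = 30
78 XOR 9c = e4
cc XOR d1 = 1d
ca XOR 7f = b5
c1 XOR ce = 0f
3e XOR 65 = 5b
5c XOR 01 = 5d
f4 XOR 3a = ce
9b XOR 26 = bd

024030e41db50f5b5dcebd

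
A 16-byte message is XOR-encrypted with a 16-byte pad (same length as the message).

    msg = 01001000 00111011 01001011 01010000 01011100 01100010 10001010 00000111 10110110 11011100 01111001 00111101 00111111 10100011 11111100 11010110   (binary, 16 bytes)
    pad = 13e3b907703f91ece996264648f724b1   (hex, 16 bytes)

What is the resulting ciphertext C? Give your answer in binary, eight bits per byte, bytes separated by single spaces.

01011011 11011000 11110010 01010111 00101100 01011101 00011011 11101011 01011111 01001010 01011111 01111011 01110111 01010100 11011000 01100111

XOR is its own inverse, so applying the key byte-wise gives the result directly.
48 ^ 13 = 5b
3b ^ e3 = d8
4b ^ b9 = f2
50 ^ 07 = 57
5c ^ 70 = 2c
62 ^ 3f = 5d
8a ^ 91 = 1b
07 ^ ec = eb
b6 ^ e9 = 5f
dc ^ 96 = 4a
79 ^ 26 = 5f
3d ^ 46 = 7b
3f ^ 48 = 77
a3 ^ f7 = 54
fc ^ 24 = d8
d6 ^ b1 = 67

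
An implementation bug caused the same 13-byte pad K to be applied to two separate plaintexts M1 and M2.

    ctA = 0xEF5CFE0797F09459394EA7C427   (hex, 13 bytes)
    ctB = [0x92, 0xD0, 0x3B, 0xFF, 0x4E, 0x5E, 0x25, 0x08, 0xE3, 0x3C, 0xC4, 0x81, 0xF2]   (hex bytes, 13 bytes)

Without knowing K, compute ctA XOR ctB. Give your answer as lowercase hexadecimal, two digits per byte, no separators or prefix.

ctA ⊕ ctB = (M1 ⊕ K) ⊕ (M2 ⊕ K) = M1 ⊕ M2 — the shared key cancels under XOR.
byte 0: ef xor 92 = 7d
byte 1: 5c xor d0 = 8c
byte 2: fe xor 3b = c5
byte 3: 07 xor ff = f8
byte 4: 97 xor 4e = d9
byte 5: f0 xor 5e = ae
byte 6: 94 xor 25 = b1
byte 7: 59 xor 08 = 51
byte 8: 39 xor e3 = da
byte 9: 4e xor 3c = 72
byte 10: a7 xor c4 = 63
byte 11: c4 xor 81 = 45
byte 12: 27 xor f2 = d5

7d8cc5f8d9aeb151da726345d5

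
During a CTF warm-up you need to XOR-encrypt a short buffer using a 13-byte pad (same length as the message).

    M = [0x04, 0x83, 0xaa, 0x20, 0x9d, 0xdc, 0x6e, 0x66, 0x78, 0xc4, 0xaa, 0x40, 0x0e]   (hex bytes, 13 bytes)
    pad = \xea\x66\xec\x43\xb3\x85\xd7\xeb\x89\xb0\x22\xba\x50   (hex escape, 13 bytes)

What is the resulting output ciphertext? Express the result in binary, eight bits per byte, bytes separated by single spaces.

XOR is its own inverse, so applying the key byte-wise gives the result directly.
byte 0:   4 XOR 234 = 238
byte 1: 131 XOR 102 = 229
byte 2: 170 XOR 236 =  70
byte 3:  32 XOR  67 =  99
byte 4: 157 XOR 179 =  46
byte 5: 220 XOR 133 =  89
byte 6: 110 XOR 215 = 185
byte 7: 102 XOR 235 = 141
byte 8: 120 XOR 137 = 241
byte 9: 196 XOR 176 = 116
byte 10: 170 XOR  34 = 136
byte 11:  64 XOR 186 = 250
byte 12:  14 XOR  80 =  94

11101110 11100101 01000110 01100011 00101110 01011001 10111001 10001101 11110001 01110100 10001000 11111010 01011110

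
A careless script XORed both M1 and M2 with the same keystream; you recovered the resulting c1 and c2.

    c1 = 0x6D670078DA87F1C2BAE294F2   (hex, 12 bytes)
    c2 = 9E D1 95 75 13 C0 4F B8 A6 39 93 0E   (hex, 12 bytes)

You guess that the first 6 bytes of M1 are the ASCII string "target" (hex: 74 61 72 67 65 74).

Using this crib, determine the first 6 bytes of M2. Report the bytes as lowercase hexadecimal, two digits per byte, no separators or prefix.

First, c1 ⊕ c2 = (M1 ⊕ K) ⊕ (M2 ⊕ K) = M1 ⊕ M2, so the key drops out. Then M2 = (M1 ⊕ M2) ⊕ M1 over the first 6 bytes.
byte 0: (6d xor 9e) xor 74 = f3 xor 74 = 87
byte 1: (67 xor d1) xor 61 = b6 xor 61 = d7
byte 2: (00 xor 95) xor 72 = 95 xor 72 = e7
byte 3: (78 xor 75) xor 67 = 0d xor 67 = 6a
byte 4: (da xor 13) xor 65 = c9 xor 65 = ac
byte 5: (87 xor c0) xor 74 = 47 xor 74 = 33

87d7e76aac33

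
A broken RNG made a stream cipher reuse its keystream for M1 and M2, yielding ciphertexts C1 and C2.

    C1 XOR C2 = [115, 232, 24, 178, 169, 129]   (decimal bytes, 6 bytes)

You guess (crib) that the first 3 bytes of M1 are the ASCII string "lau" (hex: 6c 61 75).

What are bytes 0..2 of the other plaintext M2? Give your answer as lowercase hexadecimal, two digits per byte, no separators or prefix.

1f896d

Since C1 ⊕ C2 = M1 ⊕ M2, XORing with the guessed M1 bytes yields the corresponding M2 bytes: M2 = (C1 ⊕ C2) ⊕ M1.
byte 0: 73 ^ 6c = 1f
byte 1: e8 ^ 61 = 89
byte 2: 18 ^ 75 = 6d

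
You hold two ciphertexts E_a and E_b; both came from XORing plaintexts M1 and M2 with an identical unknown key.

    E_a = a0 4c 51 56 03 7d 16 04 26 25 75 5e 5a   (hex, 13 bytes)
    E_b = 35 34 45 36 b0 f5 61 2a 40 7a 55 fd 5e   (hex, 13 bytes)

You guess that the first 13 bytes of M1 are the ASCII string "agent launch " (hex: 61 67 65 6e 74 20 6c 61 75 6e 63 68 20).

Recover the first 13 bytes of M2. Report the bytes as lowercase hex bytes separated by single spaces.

First, E_a ⊕ E_b = (M1 ⊕ K) ⊕ (M2 ⊕ K) = M1 ⊕ M2, so the key drops out. Then M2 = (M1 ⊕ M2) ⊕ M1 over the first 13 bytes.
byte 0: (a0 ^ 35) ^ 61 = 95 ^ 61 = f4
byte 1: (4c ^ 34) ^ 67 = 78 ^ 67 = 1f
byte 2: (51 ^ 45) ^ 65 = 14 ^ 65 = 71
byte 3: (56 ^ 36) ^ 6e = 60 ^ 6e = 0e
byte 4: (03 ^ b0) ^ 74 = b3 ^ 74 = c7
byte 5: (7d ^ f5) ^ 20 = 88 ^ 20 = a8
byte 6: (16 ^ 61) ^ 6c = 77 ^ 6c = 1b
byte 7: (04 ^ 2a) ^ 61 = 2e ^ 61 = 4f
byte 8: (26 ^ 40) ^ 75 = 66 ^ 75 = 13
byte 9: (25 ^ 7a) ^ 6e = 5f ^ 6e = 31
byte 10: (75 ^ 55) ^ 63 = 20 ^ 63 = 43
byte 11: (5e ^ fd) ^ 68 = a3 ^ 68 = cb
byte 12: (5a ^ 5e) ^ 20 = 04 ^ 20 = 24

f4 1f 71 0e c7 a8 1b 4f 13 31 43 cb 24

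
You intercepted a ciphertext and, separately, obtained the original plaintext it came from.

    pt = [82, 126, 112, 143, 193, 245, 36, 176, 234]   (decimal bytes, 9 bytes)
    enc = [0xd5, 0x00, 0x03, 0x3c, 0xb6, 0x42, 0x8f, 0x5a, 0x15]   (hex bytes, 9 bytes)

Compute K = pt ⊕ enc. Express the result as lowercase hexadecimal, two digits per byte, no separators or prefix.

877e73b377b7abeaff

Since enc = pt ⊕ K, XORing both sides with pt gives K = pt ⊕ enc.
01010010 XOR 11010101 = 10000111
01111110 XOR 00000000 = 01111110
01110000 XOR 00000011 = 01110011
10001111 XOR 00111100 = 10110011
11000001 XOR 10110110 = 01110111
11110101 XOR 01000010 = 10110111
00100100 XOR 10001111 = 10101011
10110000 XOR 01011010 = 11101010
11101010 XOR 00010101 = 11111111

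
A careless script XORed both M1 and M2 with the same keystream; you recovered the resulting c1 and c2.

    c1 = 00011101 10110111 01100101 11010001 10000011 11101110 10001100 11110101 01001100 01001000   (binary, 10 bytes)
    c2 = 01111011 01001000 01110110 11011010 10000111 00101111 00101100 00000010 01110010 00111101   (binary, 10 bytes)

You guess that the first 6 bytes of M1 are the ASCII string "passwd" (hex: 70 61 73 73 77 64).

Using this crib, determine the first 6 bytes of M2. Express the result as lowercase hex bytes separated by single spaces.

First, c1 ⊕ c2 = (M1 ⊕ K) ⊕ (M2 ⊕ K) = M1 ⊕ M2, so the key drops out. Then M2 = (M1 ⊕ M2) ⊕ M1 over the first 6 bytes.
byte 0: (1d XOR 7b) XOR 70 = 66 XOR 70 = 16
byte 1: (b7 XOR 48) XOR 61 = ff XOR 61 = 9e
byte 2: (65 XOR 76) XOR 73 = 13 XOR 73 = 60
byte 3: (d1 XOR da) XOR 73 = 0b XOR 73 = 78
byte 4: (83 XOR 87) XOR 77 = 04 XOR 77 = 73
byte 5: (ee XOR 2f) XOR 64 = c1 XOR 64 = a5

16 9e 60 78 73 a5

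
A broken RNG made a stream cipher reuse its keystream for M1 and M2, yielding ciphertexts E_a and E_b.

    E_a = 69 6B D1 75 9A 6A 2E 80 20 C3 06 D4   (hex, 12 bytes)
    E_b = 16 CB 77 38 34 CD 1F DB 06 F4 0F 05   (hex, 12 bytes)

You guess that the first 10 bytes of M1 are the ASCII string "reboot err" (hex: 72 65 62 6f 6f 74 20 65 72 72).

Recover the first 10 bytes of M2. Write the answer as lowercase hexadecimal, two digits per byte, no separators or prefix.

0dc5c422c1d3113e5445

First, E_a ⊕ E_b = (M1 ⊕ K) ⊕ (M2 ⊕ K) = M1 ⊕ M2, so the key drops out. Then M2 = (M1 ⊕ M2) ⊕ M1 over the first 10 bytes.
byte 0: (69 ⊕ 16) ⊕ 72 = 7f ⊕ 72 = 0d
byte 1: (6b ⊕ cb) ⊕ 65 = a0 ⊕ 65 = c5
byte 2: (d1 ⊕ 77) ⊕ 62 = a6 ⊕ 62 = c4
byte 3: (75 ⊕ 38) ⊕ 6f = 4d ⊕ 6f = 22
byte 4: (9a ⊕ 34) ⊕ 6f = ae ⊕ 6f = c1
byte 5: (6a ⊕ cd) ⊕ 74 = a7 ⊕ 74 = d3
byte 6: (2e ⊕ 1f) ⊕ 20 = 31 ⊕ 20 = 11
byte 7: (80 ⊕ db) ⊕ 65 = 5b ⊕ 65 = 3e
byte 8: (20 ⊕ 06) ⊕ 72 = 26 ⊕ 72 = 54
byte 9: (c3 ⊕ f4) ⊕ 72 = 37 ⊕ 72 = 45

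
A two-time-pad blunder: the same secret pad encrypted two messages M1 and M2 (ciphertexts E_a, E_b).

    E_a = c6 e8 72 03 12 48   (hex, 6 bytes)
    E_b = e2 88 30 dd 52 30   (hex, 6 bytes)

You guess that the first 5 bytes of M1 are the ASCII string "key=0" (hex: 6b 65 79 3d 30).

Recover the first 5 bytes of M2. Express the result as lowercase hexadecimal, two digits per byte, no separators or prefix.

First, E_a ⊕ E_b = (M1 ⊕ K) ⊕ (M2 ⊕ K) = M1 ⊕ M2, so the key drops out. Then M2 = (M1 ⊕ M2) ⊕ M1 over the first 5 bytes.
byte 0: (c6 XOR e2) XOR 6b = 24 XOR 6b = 4f
byte 1: (e8 XOR 88) XOR 65 = 60 XOR 65 = 05
byte 2: (72 XOR 30) XOR 79 = 42 XOR 79 = 3b
byte 3: (03 XOR dd) XOR 3d = de XOR 3d = e3
byte 4: (12 XOR 52) XOR 30 = 40 XOR 30 = 70

4f053be370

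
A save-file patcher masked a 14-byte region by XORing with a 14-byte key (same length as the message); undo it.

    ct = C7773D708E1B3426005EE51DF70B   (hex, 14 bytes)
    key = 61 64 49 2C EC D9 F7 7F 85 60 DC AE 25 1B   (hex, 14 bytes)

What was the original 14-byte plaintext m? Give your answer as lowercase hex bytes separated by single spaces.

byte 0: 11000111 xor 01100001 = 10100110
byte 1: 01110111 xor 01100100 = 00010011
byte 2: 00111101 xor 01001001 = 01110100
byte 3: 01110000 xor 00101100 = 01011100
byte 4: 10001110 xor 11101100 = 01100010
byte 5: 00011011 xor 11011001 = 11000010
byte 6: 00110100 xor 11110111 = 11000011
byte 7: 00100110 xor 01111111 = 01011001
byte 8: 00000000 xor 10000101 = 10000101
byte 9: 01011110 xor 01100000 = 00111110
byte 10: 11100101 xor 11011100 = 00111001
byte 11: 00011101 xor 10101110 = 10110011
byte 12: 11110111 xor 00100101 = 11010010
byte 13: 00001011 xor 00011011 = 00010000

a6 13 74 5c 62 c2 c3 59 85 3e 39 b3 d2 10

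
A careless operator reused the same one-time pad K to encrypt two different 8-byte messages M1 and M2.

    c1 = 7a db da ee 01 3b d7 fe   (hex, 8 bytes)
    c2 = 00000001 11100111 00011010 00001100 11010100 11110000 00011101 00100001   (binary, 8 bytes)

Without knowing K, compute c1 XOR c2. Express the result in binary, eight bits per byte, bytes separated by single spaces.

c1 ⊕ c2 = (M1 ⊕ K) ⊕ (M2 ⊕ K) = M1 ⊕ M2 — the shared key cancels under XOR.
7a ⊕ 01 = 7b
db ⊕ e7 = 3c
da ⊕ 1a = c0
ee ⊕ 0c = e2
01 ⊕ d4 = d5
3b ⊕ f0 = cb
d7 ⊕ 1d = ca
fe ⊕ 21 = df

01111011 00111100 11000000 11100010 11010101 11001011 11001010 11011111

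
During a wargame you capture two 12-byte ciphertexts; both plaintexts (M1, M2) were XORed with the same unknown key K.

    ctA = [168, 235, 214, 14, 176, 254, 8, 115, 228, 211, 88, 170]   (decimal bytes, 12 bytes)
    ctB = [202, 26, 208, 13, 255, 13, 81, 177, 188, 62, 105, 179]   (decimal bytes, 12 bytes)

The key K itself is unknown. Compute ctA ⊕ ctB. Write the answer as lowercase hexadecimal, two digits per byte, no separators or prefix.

62f106034ff359c258ed3119

ctA ⊕ ctB = (M1 ⊕ K) ⊕ (M2 ⊕ K) = M1 ⊕ M2 — the shared key cancels under XOR.
10101000 ^ 11001010 = 01100010
11101011 ^ 00011010 = 11110001
11010110 ^ 11010000 = 00000110
00001110 ^ 00001101 = 00000011
10110000 ^ 11111111 = 01001111
11111110 ^ 00001101 = 11110011
00001000 ^ 01010001 = 01011001
01110011 ^ 10110001 = 11000010
11100100 ^ 10111100 = 01011000
11010011 ^ 00111110 = 11101101
01011000 ^ 01101001 = 00110001
10101010 ^ 10110011 = 00011001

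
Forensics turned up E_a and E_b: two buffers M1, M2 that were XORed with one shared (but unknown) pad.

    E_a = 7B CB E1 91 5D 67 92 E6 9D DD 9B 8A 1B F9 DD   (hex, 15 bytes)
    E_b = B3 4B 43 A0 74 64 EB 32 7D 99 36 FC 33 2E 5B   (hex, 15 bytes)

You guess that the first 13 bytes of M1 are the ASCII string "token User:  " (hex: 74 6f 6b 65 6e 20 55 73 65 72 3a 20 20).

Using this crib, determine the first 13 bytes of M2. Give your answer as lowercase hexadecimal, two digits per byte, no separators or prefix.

bcefc95447232ca78536975608

First, E_a ⊕ E_b = (M1 ⊕ K) ⊕ (M2 ⊕ K) = M1 ⊕ M2, so the key drops out. Then M2 = (M1 ⊕ M2) ⊕ M1 over the first 13 bytes.
byte 0: (7b xor b3) xor 74 = c8 xor 74 = bc
byte 1: (cb xor 4b) xor 6f = 80 xor 6f = ef
byte 2: (e1 xor 43) xor 6b = a2 xor 6b = c9
byte 3: (91 xor a0) xor 65 = 31 xor 65 = 54
byte 4: (5d xor 74) xor 6e = 29 xor 6e = 47
byte 5: (67 xor 64) xor 20 = 03 xor 20 = 23
byte 6: (92 xor eb) xor 55 = 79 xor 55 = 2c
byte 7: (e6 xor 32) xor 73 = d4 xor 73 = a7
byte 8: (9d xor 7d) xor 65 = e0 xor 65 = 85
byte 9: (dd xor 99) xor 72 = 44 xor 72 = 36
byte 10: (9b xor 36) xor 3a = ad xor 3a = 97
byte 11: (8a xor fc) xor 20 = 76 xor 20 = 56
byte 12: (1b xor 33) xor 20 = 28 xor 20 = 08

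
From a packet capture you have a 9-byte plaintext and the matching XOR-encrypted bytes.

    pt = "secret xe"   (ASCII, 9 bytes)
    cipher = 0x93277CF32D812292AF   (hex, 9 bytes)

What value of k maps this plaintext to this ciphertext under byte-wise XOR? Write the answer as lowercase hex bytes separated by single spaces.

e0 42 1f 81 48 f5 02 ea ca

Since cipher = pt ⊕ k, XORing both sides with pt gives k = pt ⊕ cipher.
01110011 XOR 10010011 = 11100000
01100101 XOR 00100111 = 01000010
01100011 XOR 01111100 = 00011111
01110010 XOR 11110011 = 10000001
01100101 XOR 00101101 = 01001000
01110100 XOR 10000001 = 11110101
00100000 XOR 00100010 = 00000010
01111000 XOR 10010010 = 11101010
01100101 XOR 10101111 = 11001010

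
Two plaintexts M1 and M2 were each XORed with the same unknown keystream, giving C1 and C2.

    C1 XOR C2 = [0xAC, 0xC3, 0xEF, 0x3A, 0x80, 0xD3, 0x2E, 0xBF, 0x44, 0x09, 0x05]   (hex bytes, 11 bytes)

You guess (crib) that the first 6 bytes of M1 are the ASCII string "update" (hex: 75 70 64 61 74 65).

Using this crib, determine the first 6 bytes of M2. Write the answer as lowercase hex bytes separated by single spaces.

Since C1 ⊕ C2 = M1 ⊕ M2, XORing with the guessed M1 bytes yields the corresponding M2 bytes: M2 = (C1 ⊕ C2) ⊕ M1.
byte 0: ac ^ 75 = d9
byte 1: c3 ^ 70 = b3
byte 2: ef ^ 64 = 8b
byte 3: 3a ^ 61 = 5b
byte 4: 80 ^ 74 = f4
byte 5: d3 ^ 65 = b6

d9 b3 8b 5b f4 b6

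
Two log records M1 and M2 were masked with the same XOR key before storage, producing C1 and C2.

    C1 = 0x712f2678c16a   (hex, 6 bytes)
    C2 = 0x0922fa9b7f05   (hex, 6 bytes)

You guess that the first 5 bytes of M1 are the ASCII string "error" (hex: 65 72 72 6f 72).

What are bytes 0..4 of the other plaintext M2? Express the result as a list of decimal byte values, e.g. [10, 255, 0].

[29, 127, 174, 140, 204]

First, C1 ⊕ C2 = (M1 ⊕ K) ⊕ (M2 ⊕ K) = M1 ⊕ M2, so the key drops out. Then M2 = (M1 ⊕ M2) ⊕ M1 over the first 5 bytes.
byte 0: (71 ⊕ 09) ⊕ 65 = 78 ⊕ 65 = 1d
byte 1: (2f ⊕ 22) ⊕ 72 = 0d ⊕ 72 = 7f
byte 2: (26 ⊕ fa) ⊕ 72 = dc ⊕ 72 = ae
byte 3: (78 ⊕ 9b) ⊕ 6f = e3 ⊕ 6f = 8c
byte 4: (c1 ⊕ 7f) ⊕ 72 = be ⊕ 72 = cc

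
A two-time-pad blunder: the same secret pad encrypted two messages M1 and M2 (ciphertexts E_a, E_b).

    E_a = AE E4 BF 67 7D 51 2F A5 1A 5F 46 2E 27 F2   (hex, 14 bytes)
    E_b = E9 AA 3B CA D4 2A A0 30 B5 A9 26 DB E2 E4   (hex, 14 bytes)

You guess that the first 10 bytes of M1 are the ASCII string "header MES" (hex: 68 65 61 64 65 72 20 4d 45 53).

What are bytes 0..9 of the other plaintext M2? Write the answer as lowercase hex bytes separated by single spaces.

2f 2b e5 c9 cc 09 af d8 ea a5

First, E_a ⊕ E_b = (M1 ⊕ K) ⊕ (M2 ⊕ K) = M1 ⊕ M2, so the key drops out. Then M2 = (M1 ⊕ M2) ⊕ M1 over the first 10 bytes.
byte 0: (ae XOR e9) XOR 68 = 47 XOR 68 = 2f
byte 1: (e4 XOR aa) XOR 65 = 4e XOR 65 = 2b
byte 2: (bf XOR 3b) XOR 61 = 84 XOR 61 = e5
byte 3: (67 XOR ca) XOR 64 = ad XOR 64 = c9
byte 4: (7d XOR d4) XOR 65 = a9 XOR 65 = cc
byte 5: (51 XOR 2a) XOR 72 = 7b XOR 72 = 09
byte 6: (2f XOR a0) XOR 20 = 8f XOR 20 = af
byte 7: (a5 XOR 30) XOR 4d = 95 XOR 4d = d8
byte 8: (1a XOR b5) XOR 45 = af XOR 45 = ea
byte 9: (5f XOR a9) XOR 53 = f6 XOR 53 = a5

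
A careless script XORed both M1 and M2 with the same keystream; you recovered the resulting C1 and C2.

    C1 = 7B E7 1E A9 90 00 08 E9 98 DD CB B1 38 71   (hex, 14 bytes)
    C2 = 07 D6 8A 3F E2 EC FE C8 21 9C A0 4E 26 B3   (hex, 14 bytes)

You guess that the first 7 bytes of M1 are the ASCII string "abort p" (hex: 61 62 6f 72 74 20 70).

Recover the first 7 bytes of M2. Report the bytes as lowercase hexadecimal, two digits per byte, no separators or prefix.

1d53fbe406cc86

First, C1 ⊕ C2 = (M1 ⊕ K) ⊕ (M2 ⊕ K) = M1 ⊕ M2, so the key drops out. Then M2 = (M1 ⊕ M2) ⊕ M1 over the first 7 bytes.
byte 0: (7b ^ 07) ^ 61 = 7c ^ 61 = 1d
byte 1: (e7 ^ d6) ^ 62 = 31 ^ 62 = 53
byte 2: (1e ^ 8a) ^ 6f = 94 ^ 6f = fb
byte 3: (a9 ^ 3f) ^ 72 = 96 ^ 72 = e4
byte 4: (90 ^ e2) ^ 74 = 72 ^ 74 = 06
byte 5: (00 ^ ec) ^ 20 = ec ^ 20 = cc
byte 6: (08 ^ fe) ^ 70 = f6 ^ 70 = 86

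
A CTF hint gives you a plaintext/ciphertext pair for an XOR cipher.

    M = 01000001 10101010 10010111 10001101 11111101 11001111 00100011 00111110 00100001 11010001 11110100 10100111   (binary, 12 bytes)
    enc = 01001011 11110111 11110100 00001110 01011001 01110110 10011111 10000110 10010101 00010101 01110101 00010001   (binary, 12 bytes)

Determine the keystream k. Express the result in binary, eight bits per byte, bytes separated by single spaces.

Since enc = M ⊕ k, XORing both sides with M gives k = M ⊕ enc.
41 ^ 4b = 0a
aa ^ f7 = 5d
97 ^ f4 = 63
8d ^ 0e = 83
fd ^ 59 = a4
cf ^ 76 = b9
23 ^ 9f = bc
3e ^ 86 = b8
21 ^ 95 = b4
d1 ^ 15 = c4
f4 ^ 75 = 81
a7 ^ 11 = b6

00001010 01011101 01100011 10000011 10100100 10111001 10111100 10111000 10110100 11000100 10000001 10110110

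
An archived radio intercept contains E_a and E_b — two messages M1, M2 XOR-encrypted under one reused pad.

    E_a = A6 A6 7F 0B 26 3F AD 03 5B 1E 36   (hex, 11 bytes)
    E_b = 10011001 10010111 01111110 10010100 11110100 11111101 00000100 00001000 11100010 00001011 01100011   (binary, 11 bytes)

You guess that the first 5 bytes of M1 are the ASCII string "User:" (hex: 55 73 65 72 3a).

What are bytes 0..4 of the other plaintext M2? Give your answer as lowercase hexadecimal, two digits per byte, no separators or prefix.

6a4264ede8

First, E_a ⊕ E_b = (M1 ⊕ K) ⊕ (M2 ⊕ K) = M1 ⊕ M2, so the key drops out. Then M2 = (M1 ⊕ M2) ⊕ M1 over the first 5 bytes.
byte 0: (a6 ⊕ 99) ⊕ 55 = 3f ⊕ 55 = 6a
byte 1: (a6 ⊕ 97) ⊕ 73 = 31 ⊕ 73 = 42
byte 2: (7f ⊕ 7e) ⊕ 65 = 01 ⊕ 65 = 64
byte 3: (0b ⊕ 94) ⊕ 72 = 9f ⊕ 72 = ed
byte 4: (26 ⊕ f4) ⊕ 3a = d2 ⊕ 3a = e8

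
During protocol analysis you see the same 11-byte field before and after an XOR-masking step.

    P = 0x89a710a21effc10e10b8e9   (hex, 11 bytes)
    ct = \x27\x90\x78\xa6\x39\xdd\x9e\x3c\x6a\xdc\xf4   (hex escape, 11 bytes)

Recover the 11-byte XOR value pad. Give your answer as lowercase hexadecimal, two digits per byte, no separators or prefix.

Since ct = P ⊕ pad, XORing both sides with P gives pad = P ⊕ ct.
137 XOR  39 = 174
167 XOR 144 =  55
 16 XOR 120 = 104
162 XOR 166 =   4
 30 XOR  57 =  39
255 XOR 221 =  34
193 XOR 158 =  95
 14 XOR  60 =  50
 16 XOR 106 = 122
184 XOR 220 = 100
233 XOR 244 =  29

ae37680427225f327a641d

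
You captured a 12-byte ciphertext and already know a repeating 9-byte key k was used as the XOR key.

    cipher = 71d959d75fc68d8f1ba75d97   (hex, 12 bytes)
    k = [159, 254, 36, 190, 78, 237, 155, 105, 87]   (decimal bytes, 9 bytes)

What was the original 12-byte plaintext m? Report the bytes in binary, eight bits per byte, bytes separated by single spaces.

11101110 00100111 01111101 01101001 00010001 00101011 00010110 11100110 01001100 00111000 10100011 10110011

The 9-byte key repeats, so the effective keystream is 9f fe 24 be 4e ed 9b 69 57 9f fe 24.
byte 0: 71 ^ 9f = ee
byte 1: d9 ^ fe = 27
byte 2: 59 ^ 24 = 7d
byte 3: d7 ^ be = 69
byte 4: 5f ^ 4e = 11
byte 5: c6 ^ ed = 2b
byte 6: 8d ^ 9b = 16
byte 7: 8f ^ 69 = e6
byte 8: 1b ^ 57 = 4c
byte 9: a7 ^ 9f = 38
byte 10: 5d ^ fe = a3
byte 11: 97 ^ 24 = b3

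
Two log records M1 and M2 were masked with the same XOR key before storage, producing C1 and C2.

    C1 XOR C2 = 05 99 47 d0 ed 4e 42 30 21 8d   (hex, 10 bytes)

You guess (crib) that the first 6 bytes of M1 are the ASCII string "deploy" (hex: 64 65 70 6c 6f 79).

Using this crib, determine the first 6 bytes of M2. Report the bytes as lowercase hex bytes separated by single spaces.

61 fc 37 bc 82 37

Since C1 ⊕ C2 = M1 ⊕ M2, XORing with the guessed M1 bytes yields the corresponding M2 bytes: M2 = (C1 ⊕ C2) ⊕ M1.
00000101 xor 01100100 = 01100001
10011001 xor 01100101 = 11111100
01000111 xor 01110000 = 00110111
11010000 xor 01101100 = 10111100
11101101 xor 01101111 = 10000010
01001110 xor 01111001 = 00110111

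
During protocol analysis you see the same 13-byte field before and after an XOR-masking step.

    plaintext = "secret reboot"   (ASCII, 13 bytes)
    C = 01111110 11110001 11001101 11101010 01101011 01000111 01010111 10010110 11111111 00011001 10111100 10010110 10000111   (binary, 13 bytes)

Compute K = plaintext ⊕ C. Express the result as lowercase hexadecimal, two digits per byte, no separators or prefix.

Since C = plaintext ⊕ K, XORing both sides with plaintext gives K = plaintext ⊕ C.
byte 0: 73 XOR 7e = 0d
byte 1: 65 XOR f1 = 94
byte 2: 63 XOR cd = ae
byte 3: 72 XOR ea = 98
byte 4: 65 XOR 6b = 0e
byte 5: 74 XOR 47 = 33
byte 6: 20 XOR 57 = 77
byte 7: 72 XOR 96 = e4
byte 8: 65 XOR ff = 9a
byte 9: 62 XOR 19 = 7b
byte 10: 6f XOR bc = d3
byte 11: 6f XOR 96 = f9
byte 12: 74 XOR 87 = f3

0d94ae980e3377e49a7bd3f9f3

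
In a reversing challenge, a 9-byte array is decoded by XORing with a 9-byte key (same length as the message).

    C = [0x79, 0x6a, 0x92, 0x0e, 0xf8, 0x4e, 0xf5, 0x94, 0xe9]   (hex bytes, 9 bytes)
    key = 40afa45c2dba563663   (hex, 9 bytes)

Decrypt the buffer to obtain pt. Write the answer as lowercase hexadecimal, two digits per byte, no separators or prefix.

XOR is its own inverse, so applying the key byte-wise gives the result directly.
79 xor 40 = 39
6a xor af = c5
92 xor a4 = 36
0e xor 5c = 52
f8 xor 2d = d5
4e xor ba = f4
f5 xor 56 = a3
94 xor 36 = a2
e9 xor 63 = 8a

39c53652d5f4a3a28a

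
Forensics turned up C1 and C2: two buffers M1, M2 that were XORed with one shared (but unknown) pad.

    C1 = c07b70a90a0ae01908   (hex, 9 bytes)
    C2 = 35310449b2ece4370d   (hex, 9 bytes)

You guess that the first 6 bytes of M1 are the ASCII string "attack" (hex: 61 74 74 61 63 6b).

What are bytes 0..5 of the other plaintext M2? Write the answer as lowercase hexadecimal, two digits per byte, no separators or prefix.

First, C1 ⊕ C2 = (M1 ⊕ K) ⊕ (M2 ⊕ K) = M1 ⊕ M2, so the key drops out. Then M2 = (M1 ⊕ M2) ⊕ M1 over the first 6 bytes.
byte 0: (c0 ^ 35) ^ 61 = f5 ^ 61 = 94
byte 1: (7b ^ 31) ^ 74 = 4a ^ 74 = 3e
byte 2: (70 ^ 04) ^ 74 = 74 ^ 74 = 00
byte 3: (a9 ^ 49) ^ 61 = e0 ^ 61 = 81
byte 4: (0a ^ b2) ^ 63 = b8 ^ 63 = db
byte 5: (0a ^ ec) ^ 6b = e6 ^ 6b = 8d

943e0081db8d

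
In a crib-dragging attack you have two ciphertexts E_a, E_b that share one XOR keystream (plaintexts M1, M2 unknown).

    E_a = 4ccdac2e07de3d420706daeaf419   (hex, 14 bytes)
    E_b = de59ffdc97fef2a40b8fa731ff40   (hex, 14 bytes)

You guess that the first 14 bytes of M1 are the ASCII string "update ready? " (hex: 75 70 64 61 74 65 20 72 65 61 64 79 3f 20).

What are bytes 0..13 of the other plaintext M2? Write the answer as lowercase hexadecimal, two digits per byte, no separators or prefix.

First, E_a ⊕ E_b = (M1 ⊕ K) ⊕ (M2 ⊕ K) = M1 ⊕ M2, so the key drops out. Then M2 = (M1 ⊕ M2) ⊕ M1 over the first 14 bytes.
byte 0: (4c xor de) xor 75 = 92 xor 75 = e7
byte 1: (cd xor 59) xor 70 = 94 xor 70 = e4
byte 2: (ac xor ff) xor 64 = 53 xor 64 = 37
byte 3: (2e xor dc) xor 61 = f2 xor 61 = 93
byte 4: (07 xor 97) xor 74 = 90 xor 74 = e4
byte 5: (de xor fe) xor 65 = 20 xor 65 = 45
byte 6: (3d xor f2) xor 20 = cf xor 20 = ef
byte 7: (42 xor a4) xor 72 = e6 xor 72 = 94
byte 8: (07 xor 0b) xor 65 = 0c xor 65 = 69
byte 9: (06 xor 8f) xor 61 = 89 xor 61 = e8
byte 10: (da xor a7) xor 64 = 7d xor 64 = 19
byte 11: (ea xor 31) xor 79 = db xor 79 = a2
byte 12: (f4 xor ff) xor 3f = 0b xor 3f = 34
byte 13: (19 xor 40) xor 20 = 59 xor 20 = 79

e7e43793e445ef9469e819a23479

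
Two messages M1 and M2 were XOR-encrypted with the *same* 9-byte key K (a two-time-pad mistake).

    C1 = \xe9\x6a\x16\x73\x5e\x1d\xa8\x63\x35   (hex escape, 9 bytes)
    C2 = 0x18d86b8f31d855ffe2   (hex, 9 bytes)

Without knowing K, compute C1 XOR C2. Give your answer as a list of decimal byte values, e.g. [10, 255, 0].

C1 ⊕ C2 = (M1 ⊕ K) ⊕ (M2 ⊕ K) = M1 ⊕ M2 — the shared key cancels under XOR.
byte 0: e9 XOR 18 = f1
byte 1: 6a XOR d8 = b2
byte 2: 16 XOR 6b = 7d
byte 3: 73 XOR 8f = fc
byte 4: 5e XOR 31 = 6f
byte 5: 1d XOR d8 = c5
byte 6: a8 XOR 55 = fd
byte 7: 63 XOR ff = 9c
byte 8: 35 XOR e2 = d7

[241, 178, 125, 252, 111, 197, 253, 156, 215]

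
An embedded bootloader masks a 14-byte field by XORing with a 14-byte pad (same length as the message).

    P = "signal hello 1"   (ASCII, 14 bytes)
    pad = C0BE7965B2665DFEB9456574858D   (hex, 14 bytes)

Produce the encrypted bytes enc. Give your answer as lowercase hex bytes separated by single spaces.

01110011 XOR 11000000 = 10110011
01101001 XOR 10111110 = 11010111
01100111 XOR 01111001 = 00011110
01101110 XOR 01100101 = 00001011
01100001 XOR 10110010 = 11010011
01101100 XOR 01100110 = 00001010
00100000 XOR 01011101 = 01111101
01101000 XOR 11111110 = 10010110
01100101 XOR 10111001 = 11011100
01101100 XOR 01000101 = 00101001
01101100 XOR 01100101 = 00001001
01101111 XOR 01110100 = 00011011
00100000 XOR 10000101 = 10100101
00110001 XOR 10001101 = 10111100

b3 d7 1e 0b d3 0a 7d 96 dc 29 09 1b a5 bc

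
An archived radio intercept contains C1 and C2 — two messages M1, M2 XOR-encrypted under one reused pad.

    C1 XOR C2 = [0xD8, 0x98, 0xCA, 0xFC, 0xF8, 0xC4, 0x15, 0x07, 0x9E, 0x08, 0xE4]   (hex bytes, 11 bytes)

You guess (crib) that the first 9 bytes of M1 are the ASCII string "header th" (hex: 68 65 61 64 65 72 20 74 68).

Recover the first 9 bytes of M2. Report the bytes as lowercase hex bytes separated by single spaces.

b0 fd ab 98 9d b6 35 73 f6

Since C1 ⊕ C2 = M1 ⊕ M2, XORing with the guessed M1 bytes yields the corresponding M2 bytes: M2 = (C1 ⊕ C2) ⊕ M1.
d8 xor 68 = b0
98 xor 65 = fd
ca xor 61 = ab
fc xor 64 = 98
f8 xor 65 = 9d
c4 xor 72 = b6
15 xor 20 = 35
07 xor 74 = 73
9e xor 68 = f6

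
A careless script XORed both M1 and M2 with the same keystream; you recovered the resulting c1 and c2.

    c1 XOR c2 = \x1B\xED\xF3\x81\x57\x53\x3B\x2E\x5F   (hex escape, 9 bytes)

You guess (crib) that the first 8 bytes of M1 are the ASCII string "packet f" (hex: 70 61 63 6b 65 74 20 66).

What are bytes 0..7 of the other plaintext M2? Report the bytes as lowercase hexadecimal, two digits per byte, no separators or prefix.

6b8c90ea32271b48

Since c1 ⊕ c2 = M1 ⊕ M2, XORing with the guessed M1 bytes yields the corresponding M2 bytes: M2 = (c1 ⊕ c2) ⊕ M1.
 27 xor 112 = 107
237 xor  97 = 140
243 xor  99 = 144
129 xor 107 = 234
 87 xor 101 =  50
 83 xor 116 =  39
 59 xor  32 =  27
 46 xor 102 =  72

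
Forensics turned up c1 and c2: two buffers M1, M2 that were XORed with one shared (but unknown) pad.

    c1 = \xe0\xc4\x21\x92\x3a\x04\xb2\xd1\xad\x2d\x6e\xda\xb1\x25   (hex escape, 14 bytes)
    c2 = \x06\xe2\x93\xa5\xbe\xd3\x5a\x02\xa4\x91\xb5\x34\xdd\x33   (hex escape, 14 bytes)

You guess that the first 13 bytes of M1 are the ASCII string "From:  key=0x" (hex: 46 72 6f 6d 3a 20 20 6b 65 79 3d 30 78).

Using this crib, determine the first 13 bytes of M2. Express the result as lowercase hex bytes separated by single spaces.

a0 54 dd 5a be f7 c8 b8 6c c5 e6 de 14

First, c1 ⊕ c2 = (M1 ⊕ K) ⊕ (M2 ⊕ K) = M1 ⊕ M2, so the key drops out. Then M2 = (M1 ⊕ M2) ⊕ M1 over the first 13 bytes.
byte 0: (e0 ⊕ 06) ⊕ 46 = e6 ⊕ 46 = a0
byte 1: (c4 ⊕ e2) ⊕ 72 = 26 ⊕ 72 = 54
byte 2: (21 ⊕ 93) ⊕ 6f = b2 ⊕ 6f = dd
byte 3: (92 ⊕ a5) ⊕ 6d = 37 ⊕ 6d = 5a
byte 4: (3a ⊕ be) ⊕ 3a = 84 ⊕ 3a = be
byte 5: (04 ⊕ d3) ⊕ 20 = d7 ⊕ 20 = f7
byte 6: (b2 ⊕ 5a) ⊕ 20 = e8 ⊕ 20 = c8
byte 7: (d1 ⊕ 02) ⊕ 6b = d3 ⊕ 6b = b8
byte 8: (ad ⊕ a4) ⊕ 65 = 09 ⊕ 65 = 6c
byte 9: (2d ⊕ 91) ⊕ 79 = bc ⊕ 79 = c5
byte 10: (6e ⊕ b5) ⊕ 3d = db ⊕ 3d = e6
byte 11: (da ⊕ 34) ⊕ 30 = ee ⊕ 30 = de
byte 12: (b1 ⊕ dd) ⊕ 78 = 6c ⊕ 78 = 14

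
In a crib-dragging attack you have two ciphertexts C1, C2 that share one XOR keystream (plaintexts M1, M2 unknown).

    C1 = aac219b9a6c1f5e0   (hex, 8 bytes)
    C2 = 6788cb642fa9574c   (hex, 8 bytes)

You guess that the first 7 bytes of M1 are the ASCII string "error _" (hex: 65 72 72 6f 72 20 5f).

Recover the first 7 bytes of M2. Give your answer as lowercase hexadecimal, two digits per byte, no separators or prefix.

First, C1 ⊕ C2 = (M1 ⊕ K) ⊕ (M2 ⊕ K) = M1 ⊕ M2, so the key drops out. Then M2 = (M1 ⊕ M2) ⊕ M1 over the first 7 bytes.
byte 0: (aa ^ 67) ^ 65 = cd ^ 65 = a8
byte 1: (c2 ^ 88) ^ 72 = 4a ^ 72 = 38
byte 2: (19 ^ cb) ^ 72 = d2 ^ 72 = a0
byte 3: (b9 ^ 64) ^ 6f = dd ^ 6f = b2
byte 4: (a6 ^ 2f) ^ 72 = 89 ^ 72 = fb
byte 5: (c1 ^ a9) ^ 20 = 68 ^ 20 = 48
byte 6: (f5 ^ 57) ^ 5f = a2 ^ 5f = fd

a838a0b2fb48fd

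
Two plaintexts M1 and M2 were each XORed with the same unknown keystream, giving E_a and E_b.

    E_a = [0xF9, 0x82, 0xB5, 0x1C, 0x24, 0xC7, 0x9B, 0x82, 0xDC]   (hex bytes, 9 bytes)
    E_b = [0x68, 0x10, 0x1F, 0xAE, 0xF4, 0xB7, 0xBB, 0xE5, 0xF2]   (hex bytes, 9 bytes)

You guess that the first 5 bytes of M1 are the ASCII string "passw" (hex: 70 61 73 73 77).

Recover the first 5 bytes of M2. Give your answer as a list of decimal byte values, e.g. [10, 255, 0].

First, E_a ⊕ E_b = (M1 ⊕ K) ⊕ (M2 ⊕ K) = M1 ⊕ M2, so the key drops out. Then M2 = (M1 ⊕ M2) ⊕ M1 over the first 5 bytes.
byte 0: (f9 ^ 68) ^ 70 = 91 ^ 70 = e1
byte 1: (82 ^ 10) ^ 61 = 92 ^ 61 = f3
byte 2: (b5 ^ 1f) ^ 73 = aa ^ 73 = d9
byte 3: (1c ^ ae) ^ 73 = b2 ^ 73 = c1
byte 4: (24 ^ f4) ^ 77 = d0 ^ 77 = a7

[225, 243, 217, 193, 167]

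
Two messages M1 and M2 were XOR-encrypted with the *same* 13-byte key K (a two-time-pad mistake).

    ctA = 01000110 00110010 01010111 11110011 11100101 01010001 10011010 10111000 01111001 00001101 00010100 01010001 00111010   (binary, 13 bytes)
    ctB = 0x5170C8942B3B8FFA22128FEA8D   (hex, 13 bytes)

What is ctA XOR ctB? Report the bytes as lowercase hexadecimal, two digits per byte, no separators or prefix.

ctA ⊕ ctB = (M1 ⊕ K) ⊕ (M2 ⊕ K) = M1 ⊕ M2 — the shared key cancels under XOR.
 70 ⊕  81 =  23
 50 ⊕ 112 =  66
 87 ⊕ 200 = 159
243 ⊕ 148 = 103
229 ⊕  43 = 206
 81 ⊕  59 = 106
154 ⊕ 143 =  21
184 ⊕ 250 =  66
121 ⊕  34 =  91
 13 ⊕  18 =  31
 20 ⊕ 143 = 155
 81 ⊕ 234 = 187
 58 ⊕ 141 = 183

17429f67ce6a15425b1f9bbbb7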